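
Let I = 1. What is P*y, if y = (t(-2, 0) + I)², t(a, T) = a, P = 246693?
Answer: 246693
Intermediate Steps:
y = 1 (y = (-2 + 1)² = (-1)² = 1)
P*y = 246693*1 = 246693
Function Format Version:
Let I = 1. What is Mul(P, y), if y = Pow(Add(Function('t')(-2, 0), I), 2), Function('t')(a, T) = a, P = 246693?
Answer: 246693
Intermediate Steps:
y = 1 (y = Pow(Add(-2, 1), 2) = Pow(-1, 2) = 1)
Mul(P, y) = Mul(246693, 1) = 246693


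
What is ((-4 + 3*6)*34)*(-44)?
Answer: -20944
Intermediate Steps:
((-4 + 3*6)*34)*(-44) = ((-4 + 18)*34)*(-44) = (14*34)*(-44) = 476*(-44) = -20944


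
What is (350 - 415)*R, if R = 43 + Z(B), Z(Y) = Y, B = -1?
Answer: -2730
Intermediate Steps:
R = 42 (R = 43 - 1 = 42)
(350 - 415)*R = (350 - 415)*42 = -65*42 = -2730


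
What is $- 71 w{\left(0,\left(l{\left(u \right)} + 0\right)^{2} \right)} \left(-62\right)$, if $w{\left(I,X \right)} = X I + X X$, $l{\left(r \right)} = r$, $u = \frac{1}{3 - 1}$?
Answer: $\frac{2201}{8} \approx 275.13$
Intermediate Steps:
$u = \frac{1}{2} \approx 0.5$
$w{\left(I,X \right)} = X^{2} + I X$ ($w{\left(I,X \right)} = I X + X^{2} = X^{2} + I X$)
$- 71 w{\left(0,\left(l{\left(u \right)} + 0\right)^{2} \right)} \left(-62\right) = - 71 \left(\frac{1}{2} + 0\right)^{2} \left(0 + \left(\frac{1}{2} + 0\right)^{2}\right) \left(-62\right) = - 71 \frac{0 + \left(\frac{1}{2}\right)^{2}}{4} \left(-62\right) = - 71 \frac{0 + \frac{1}{4}}{4} \left(-62\right) = - 71 \cdot \frac{1}{4} \cdot \frac{1}{4} \left(-62\right) = \left(-71\right) \frac{1}{16} \left(-62\right) = \left(- \frac{71}{16}\right) \left(-62\right) = \frac{2201}{8}$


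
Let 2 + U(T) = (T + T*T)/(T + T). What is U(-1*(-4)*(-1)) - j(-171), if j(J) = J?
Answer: 335/2 ≈ 167.50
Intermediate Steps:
U(T) = -2 + (T + T**2)/(2*T) (U(T) = -2 + (T + T*T)/(T + T) = -2 + (T + T**2)/((2*T)) = -2 + (T + T**2)*(1/(2*T)) = -2 + (T + T**2)/(2*T))
U(-1*(-4)*(-1)) - j(-171) = (-3/2 + (-1*(-4)*(-1))/2) - 1*(-171) = (-3/2 + (4*(-1))/2) + 171 = (-3/2 + (1/2)*(-4)) + 171 = (-3/2 - 2) + 171 = -7/2 + 171 = 335/2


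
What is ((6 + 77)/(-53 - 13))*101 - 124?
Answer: -16567/66 ≈ -251.02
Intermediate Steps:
((6 + 77)/(-53 - 13))*101 - 124 = (83/(-66))*101 - 124 = (83*(-1/66))*101 - 124 = -83/66*101 - 124 = -8383/66 - 124 = -16567/66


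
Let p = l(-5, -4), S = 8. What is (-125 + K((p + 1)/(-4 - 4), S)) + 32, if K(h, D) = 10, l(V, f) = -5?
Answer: -83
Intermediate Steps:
p = -5
(-125 + K((p + 1)/(-4 - 4), S)) + 32 = (-125 + 10) + 32 = -115 + 32 = -83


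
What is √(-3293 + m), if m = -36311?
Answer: 2*I*√9901 ≈ 199.01*I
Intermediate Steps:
√(-3293 + m) = √(-3293 - 36311) = √(-39604) = 2*I*√9901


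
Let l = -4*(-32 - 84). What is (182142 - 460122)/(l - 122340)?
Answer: 69495/30469 ≈ 2.2808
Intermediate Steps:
l = 464 (l = -4*(-116) = 464)
(182142 - 460122)/(l - 122340) = (182142 - 460122)/(464 - 122340) = -277980/(-121876) = -277980*(-1/121876) = 69495/30469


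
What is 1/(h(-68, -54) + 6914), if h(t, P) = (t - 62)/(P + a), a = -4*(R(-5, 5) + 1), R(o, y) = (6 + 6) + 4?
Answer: 61/421819 ≈ 0.00014461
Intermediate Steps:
R(o, y) = 16 (R(o, y) = 12 + 4 = 16)
a = -68 (a = -4*(16 + 1) = -4*17 = -68)
h(t, P) = (-62 + t)/(-68 + P) (h(t, P) = (t - 62)/(P - 68) = (-62 + t)/(-68 + P))
1/(h(-68, -54) + 6914) = 1/((-62 - 68)/(-68 - 54) + 6914) = 1/(-130/(-122) + 6914) = 1/(-1/122*(-130) + 6914) = 1/(65/61 + 6914) = 1/(421819/61) = 61/421819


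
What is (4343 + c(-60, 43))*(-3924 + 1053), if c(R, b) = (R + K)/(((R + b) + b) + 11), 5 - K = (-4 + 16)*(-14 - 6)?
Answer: -12483108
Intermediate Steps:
K = 245 (K = 5 - (-4 + 16)*(-14 - 6) = 5 - 12*(-20) = 5 - 1*(-240) = 5 + 240 = 245)
c(R, b) = (245 + R)/(11 + R + 2*b) (c(R, b) = (R + 245)/(((R + b) + b) + 11) = (245 + R)/((R + 2*b) + 11) = (245 + R)/(11 + R + 2*b))
(4343 + c(-60, 43))*(-3924 + 1053) = (4343 + (245 - 60)/(11 - 60 + 2*43))*(-3924 + 1053) = (4343 + 185/(11 - 60 + 86))*(-2871) = (4343 + 185/37)*(-2871) = (4343 + (1/37)*185)*(-2871) = (4343 + 5)*(-2871) = 4348*(-2871) = -12483108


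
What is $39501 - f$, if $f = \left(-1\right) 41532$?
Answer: $81033$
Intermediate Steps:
$f = -41532$
$39501 - f = 39501 - -41532 = 39501 + 41532 = 81033$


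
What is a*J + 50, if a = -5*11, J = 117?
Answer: -6385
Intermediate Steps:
a = -55
a*J + 50 = -55*117 + 50 = -6435 + 50 = -6385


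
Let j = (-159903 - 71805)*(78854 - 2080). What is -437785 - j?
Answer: 17788712207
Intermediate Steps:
j = -17789149992 (j = -231708*76774 = -17789149992)
-437785 - j = -437785 - 1*(-17789149992) = -437785 + 17789149992 = 17788712207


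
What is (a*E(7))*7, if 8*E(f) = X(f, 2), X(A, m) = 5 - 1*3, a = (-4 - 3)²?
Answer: 343/4 ≈ 85.750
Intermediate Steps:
a = 49 (a = (-7)² = 49)
X(A, m) = 2 (X(A, m) = 5 - 3 = 2)
E(f) = ¼ (E(f) = (⅛)*2 = ¼)
(a*E(7))*7 = (49*(¼))*7 = (49/4)*7 = 343/4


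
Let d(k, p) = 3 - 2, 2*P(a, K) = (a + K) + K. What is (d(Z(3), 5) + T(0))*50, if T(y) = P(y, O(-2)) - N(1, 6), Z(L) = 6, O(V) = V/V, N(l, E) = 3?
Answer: -50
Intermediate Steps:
O(V) = 1
P(a, K) = K + a/2 (P(a, K) = ((a + K) + K)/2 = ((K + a) + K)/2 = (a + 2*K)/2 = K + a/2)
d(k, p) = 1
T(y) = -2 + y/2 (T(y) = (1 + y/2) - 1*3 = (1 + y/2) - 3 = -2 + y/2)
(d(Z(3), 5) + T(0))*50 = (1 + (-2 + (½)*0))*50 = (1 + (-2 + 0))*50 = (1 - 2)*50 = -1*50 = -50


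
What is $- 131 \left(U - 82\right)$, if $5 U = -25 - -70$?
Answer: $9563$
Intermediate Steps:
$U = 9$ ($U = \frac{-25 - -70}{5} = \frac{-25 + 70}{5} = \frac{1}{5} \cdot 45 = 9$)
$- 131 \left(U - 82\right) = - 131 \left(9 - 82\right) = \left(-131\right) \left(-73\right) = 9563$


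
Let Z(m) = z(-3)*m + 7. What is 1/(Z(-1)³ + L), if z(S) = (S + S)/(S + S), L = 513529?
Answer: 1/513745 ≈ 1.9465e-6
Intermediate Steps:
z(S) = 1 (z(S) = (2*S)/((2*S)) = (2*S)*(1/(2*S)) = 1)
Z(m) = 7 + m (Z(m) = 1*m + 7 = m + 7 = 7 + m)
1/(Z(-1)³ + L) = 1/((7 - 1)³ + 513529) = 1/(6³ + 513529) = 1/(216 + 513529) = 1/513745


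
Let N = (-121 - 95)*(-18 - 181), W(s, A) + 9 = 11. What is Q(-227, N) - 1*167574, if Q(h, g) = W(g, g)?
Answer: -167572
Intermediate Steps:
W(s, A) = 2 (W(s, A) = -9 + 11 = 2)
N = 42984 (N = -216*(-199) = 42984)
Q(h, g) = 2
Q(-227, N) - 1*167574 = 2 - 1*167574 = 2 - 167574 = -167572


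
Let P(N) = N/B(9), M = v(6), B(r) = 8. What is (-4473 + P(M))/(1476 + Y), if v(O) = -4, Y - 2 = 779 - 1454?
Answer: -8947/1606 ≈ -5.5710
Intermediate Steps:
Y = -673 (Y = 2 + (779 - 1454) = 2 - 675 = -673)
M = -4
P(N) = N/8
(-4473 + P(M))/(1476 + Y) = (-4473 + (⅛)*(-4))/(1476 - 673) = (-4473 - ½)/803 = -8947/2*1/803 = -8947/1606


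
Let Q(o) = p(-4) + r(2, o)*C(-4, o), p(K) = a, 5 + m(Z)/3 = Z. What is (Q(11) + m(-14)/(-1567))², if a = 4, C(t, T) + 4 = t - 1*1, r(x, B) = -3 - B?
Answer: 41520990289/2455489 ≈ 16909.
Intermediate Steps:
m(Z) = -15 + 3*Z
C(t, T) = -5 + t (C(t, T) = -4 + (t - 1*1) = -4 + (t - 1) = -4 + (-1 + t) = -5 + t)
p(K) = 4
Q(o) = 31 + 9*o (Q(o) = 4 + (-3 - o)*(-5 - 4) = 4 + (-3 - o)*(-9) = 4 + (27 + 9*o) = 31 + 9*o)
(Q(11) + m(-14)/(-1567))² = ((31 + 9*11) + (-15 + 3*(-14))/(-1567))² = ((31 + 99) + (-15 - 42)*(-1/1567))² = (130 - 57*(-1/1567))² = (130 + 57/1567)² = (203767/1567)² = 41520990289/2455489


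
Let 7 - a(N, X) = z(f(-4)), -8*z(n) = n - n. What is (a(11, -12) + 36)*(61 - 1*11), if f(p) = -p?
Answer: 2150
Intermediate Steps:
z(n) = 0 (z(n) = -(n - n)/8 = -⅛*0 = 0)
a(N, X) = 7 (a(N, X) = 7 - 1*0 = 7 + 0 = 7)
(a(11, -12) + 36)*(61 - 1*11) = (7 + 36)*(61 - 1*11) = 43*(61 - 11) = 43*50 = 2150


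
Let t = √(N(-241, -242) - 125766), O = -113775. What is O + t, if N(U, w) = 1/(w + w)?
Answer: -113775 + I*√60870745/22 ≈ -1.1378e+5 + 354.64*I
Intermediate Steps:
N(U, w) = 1/(2*w)
t = I*√60870745/22 (t = √((½)/(-242) - 125766) = √((½)*(-1/242) - 125766) = √(-1/484 - 125766) = √(-60870745/484) = I*√60870745/22 ≈ 354.64*I)
O + t = -113775 + I*√60870745/22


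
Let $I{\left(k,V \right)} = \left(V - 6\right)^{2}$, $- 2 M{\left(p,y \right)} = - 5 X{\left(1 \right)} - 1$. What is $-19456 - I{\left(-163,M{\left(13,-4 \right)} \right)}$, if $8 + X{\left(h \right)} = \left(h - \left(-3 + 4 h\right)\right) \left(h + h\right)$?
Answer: $- \frac{80425}{4} \approx -20106.0$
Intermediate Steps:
$X{\left(h \right)} = -8 + 2 h \left(3 - 3 h\right)$ ($X{\left(h \right)} = -8 + \left(h - \left(-3 + 4 h\right)\right) \left(h + h\right) = -8 + \left(h - \left(-3 + 4 h\right)\right) 2 h = -8 + \left(3 - 3 h\right) 2 h = -8 + 2 h \left(3 - 3 h\right)$)
$M{\left(p,y \right)} = - \frac{39}{2}$ ($M{\left(p,y \right)} = - \frac{- 5 \left(-8 - 6 \cdot 1^{2} + 6 \cdot 1\right) - 1}{2} = - \frac{- 5 \left(-8 - 6 + 6\right) - 1}{2} = - \frac{\left(-5\right) \left(-8\right) - 1}{2} = - \frac{40 - 1}{2} = \left(- \frac{1}{2}\right) 39 = - \frac{39}{2}$)
$I{\left(k,V \right)} = \left(-6 + V\right)^{2}$
$-19456 - I{\left(-163,M{\left(13,-4 \right)} \right)} = -19456 - \left(-6 - \frac{39}{2}\right)^{2} = -19456 - \left(- \frac{51}{2}\right)^{2} = -19456 - \frac{2601}{4} = - \frac{80425}{4}$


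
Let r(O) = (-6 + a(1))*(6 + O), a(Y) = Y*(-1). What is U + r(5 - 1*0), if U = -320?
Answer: -397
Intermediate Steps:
a(Y) = -Y
r(O) = -42 - 7*O (r(O) = (-6 - 1*1)*(6 + O) = (-6 - 1)*(6 + O) = -7*(6 + O) = -42 - 7*O)
U + r(5 - 1*0) = -320 + (-42 - 7*(5 - 1*0)) = -320 + (-42 - 7*(5 + 0)) = -320 + (-42 - 7*5) = -320 + (-42 - 35) = -320 - 77 = -397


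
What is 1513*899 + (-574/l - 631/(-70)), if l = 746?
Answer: 35514697843/26110 ≈ 1.3602e+6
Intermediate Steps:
1513*899 + (-574/l - 631/(-70)) = 1513*899 + (-574/746 - 631/(-70)) = 1360187 + (-574*1/746 - 631*(-1/70)) = 1360187 + (-287/373 + 631/70) = 1360187 + 215273/26110 = 35514697843/26110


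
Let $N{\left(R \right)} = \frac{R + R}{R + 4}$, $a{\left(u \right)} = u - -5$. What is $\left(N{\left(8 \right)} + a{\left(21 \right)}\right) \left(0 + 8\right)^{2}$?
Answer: $\frac{5248}{3} \approx 1749.3$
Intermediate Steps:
$a{\left(u \right)} = 5 + u$ ($a{\left(u \right)} = u + 5 = 5 + u$)
$N{\left(R \right)} = \frac{2 R}{4 + R}$
$\left(N{\left(8 \right)} + a{\left(21 \right)}\right) \left(0 + 8\right)^{2} = \left(2 \cdot 8 \frac{1}{4 + 8} + \left(5 + 21\right)\right) \left(0 + 8\right)^{2} = \left(2 \cdot 8 \cdot \frac{1}{12} + 26\right) 8^{2} = \left(2 \cdot 8 \cdot \frac{1}{12} + 26\right) 64 = \left(\frac{4}{3} + 26\right) 64 = \frac{82}{3} \cdot 64 = \frac{5248}{3}$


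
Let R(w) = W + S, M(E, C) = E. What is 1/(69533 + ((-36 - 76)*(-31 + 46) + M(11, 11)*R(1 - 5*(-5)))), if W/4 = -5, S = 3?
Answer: 1/67666 ≈ 1.4778e-5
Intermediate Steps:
W = -20 (W = 4*(-5) = -20)
R(w) = -17 (R(w) = -20 + 3 = -17)
1/(69533 + ((-36 - 76)*(-31 + 46) + M(11, 11)*R(1 - 5*(-5)))) = 1/(69533 + ((-36 - 76)*(-31 + 46) + 11*(-17))) = 1/(69533 + (-112*15 - 187)) = 1/(69533 + (-1680 - 187)) = 1/(69533 - 1867) = 1/67666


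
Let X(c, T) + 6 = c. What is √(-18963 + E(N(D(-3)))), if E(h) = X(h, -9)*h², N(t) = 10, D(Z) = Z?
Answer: I*√18563 ≈ 136.25*I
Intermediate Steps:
X(c, T) = -6 + c
E(h) = h²*(-6 + h) (E(h) = (-6 + h)*h² = h²*(-6 + h))
√(-18963 + E(N(D(-3)))) = √(-18963 + 10²*(-6 + 10)) = √(-18963 + 100*4) = √(-18963 + 400) = √(-18563) = I*√18563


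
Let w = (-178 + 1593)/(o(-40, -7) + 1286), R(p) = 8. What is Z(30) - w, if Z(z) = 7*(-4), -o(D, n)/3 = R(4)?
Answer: -36751/1262 ≈ -29.121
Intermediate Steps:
o(D, n) = -24 (o(D, n) = -3*8 = -24)
Z(z) = -28
w = 1415/1262 (w = (-178 + 1593)/(-24 + 1286) = 1415/1262 ≈ 1.1212)
Z(30) - w = -28 - 1*1415/1262 = -28 - 1415/1262 = -36751/1262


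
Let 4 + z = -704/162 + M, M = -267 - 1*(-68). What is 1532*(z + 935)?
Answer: 90296080/81 ≈ 1.1148e+6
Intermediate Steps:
M = -199 (M = -267 + 68 = -199)
z = -16795/81 (z = -4 + (-704/162 - 199) = -4 + (-704*1/162 - 199) = -4 + (-352/81 - 199) = -4 - 16471/81 = -16795/81 ≈ -207.35)
1532*(z + 935) = 1532*(-16795/81 + 935) = 1532*(58940/81) = 90296080/81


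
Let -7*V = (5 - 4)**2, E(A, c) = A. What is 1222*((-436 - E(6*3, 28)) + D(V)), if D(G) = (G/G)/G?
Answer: -563342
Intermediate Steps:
V = -1/7 (V = -(5 - 4)**2/7 = -1/7*1**2 = -1/7*1 = -1/7 ≈ -0.14286)
D(G) = 1/G
1222*((-436 - E(6*3, 28)) + D(V)) = 1222*((-436 - 6*3) + 1/(-1/7)) = 1222*((-436 - 1*18) - 7) = 1222*((-436 - 18) - 7) = 1222*(-454 - 7) = 1222*(-461) = -563342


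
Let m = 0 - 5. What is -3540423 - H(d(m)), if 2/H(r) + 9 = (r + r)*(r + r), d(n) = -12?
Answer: -2007419843/567 ≈ -3.5404e+6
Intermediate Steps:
m = -5
H(r) = 2/(-9 + 4*r²) (H(r) = 2/(-9 + (r + r)*(r + r)) = 2/(-9 + (2*r)*(2*r)) = 2/(-9 + 4*r²))
-3540423 - H(d(m)) = -3540423 - 2/(-9 + 4*(-12)²) = -3540423 - 2/(-9 + 4*144) = -3540423 - 2/(-9 + 576) = -3540423 - 2/567 = -2007419843/567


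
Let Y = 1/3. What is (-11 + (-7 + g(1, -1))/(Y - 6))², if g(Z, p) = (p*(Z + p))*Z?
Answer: 27556/289 ≈ 95.349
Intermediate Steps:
g(Z, p) = Z*p*(Z + p)
Y = ⅓ ≈ 0.33333
(-11 + (-7 + g(1, -1))/(Y - 6))² = (-11 + (-7 + 1*(-1)*(1 - 1))/(⅓ - 6))² = (-11 + (-7 + 1*(-1)*0)/(-17/3))² = (-11 + (-7 + 0)*(-3/17))² = (-11 - 7*(-3/17))² = (-11 + 21/17)² = (-166/17)² = 27556/289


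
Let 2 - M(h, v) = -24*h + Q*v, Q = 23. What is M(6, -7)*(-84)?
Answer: -25788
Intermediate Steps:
M(h, v) = 2 - 23*v + 24*h (M(h, v) = 2 - (-24*h + 23*v) = 2 + (-23*v + 24*h) = 2 - 23*v + 24*h)
M(6, -7)*(-84) = (2 - 23*(-7) + 24*6)*(-84) = (2 + 161 + 144)*(-84) = 307*(-84) = -25788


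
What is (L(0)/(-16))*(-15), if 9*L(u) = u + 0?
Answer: 0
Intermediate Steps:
L(u) = u/9 (L(u) = (u + 0)/9 = u/9)
(L(0)/(-16))*(-15) = (((1/9)*0)/(-16))*(-15) = -1/16*0*(-15) = 0*(-15) = 0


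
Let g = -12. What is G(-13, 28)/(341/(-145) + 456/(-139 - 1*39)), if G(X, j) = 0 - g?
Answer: -154860/63409 ≈ -2.4422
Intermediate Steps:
G(X, j) = 12 (G(X, j) = 0 - 1*(-12) = 0 + 12 = 12)
G(-13, 28)/(341/(-145) + 456/(-139 - 1*39)) = 12/(341/(-145) + 456/(-139 - 1*39)) = 12/(341*(-1/145) + 456/(-139 - 39)) = 12/(-341/145 + 456/(-178)) = 12/(-341/145 + 456*(-1/178)) = 12/(-341/145 - 228/89) = 12/(-63409/12905) = 12*(-12905/63409) = -154860/63409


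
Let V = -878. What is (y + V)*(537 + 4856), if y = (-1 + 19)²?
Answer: -2987722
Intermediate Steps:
y = 324 (y = 18² = 324)
(y + V)*(537 + 4856) = (324 - 878)*(537 + 4856) = -554*5393 = -2987722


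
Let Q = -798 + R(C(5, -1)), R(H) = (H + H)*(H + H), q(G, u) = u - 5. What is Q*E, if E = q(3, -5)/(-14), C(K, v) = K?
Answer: -3490/7 ≈ -498.57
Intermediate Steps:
q(G, u) = -5 + u
R(H) = 4*H**2 (R(H) = (2*H)*(2*H) = 4*H**2)
E = 5/7 (E = (-5 - 5)/(-14) = -10*(-1/14) = 5/7 ≈ 0.71429)
Q = -698 (Q = -798 + 4*5**2 = -798 + 4*25 = -798 + 100 = -698)
Q*E = -698*5/7 = -3490/7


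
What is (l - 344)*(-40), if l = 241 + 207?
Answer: -4160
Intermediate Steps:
l = 448
(l - 344)*(-40) = (448 - 344)*(-40) = 104*(-40) = -4160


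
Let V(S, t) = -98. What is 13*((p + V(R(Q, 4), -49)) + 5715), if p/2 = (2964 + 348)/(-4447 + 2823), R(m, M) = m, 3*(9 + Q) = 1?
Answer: 14812499/203 ≈ 72968.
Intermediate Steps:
Q = -26/3 (Q = -9 + (1/3)*1 = -9 + 1/3 = -26/3 ≈ -8.6667)
p = -828/203 (p = 2*((2964 + 348)/(-4447 + 2823)) = 2*(3312/(-1624)) = 2*(3312*(-1/1624)) = 2*(-414/203) = -828/203 ≈ -4.0788)
13*((p + V(R(Q, 4), -49)) + 5715) = 13*((-828/203 - 98) + 5715) = 13*(-20722/203 + 5715) = 13*(1139423/203) = 14812499/203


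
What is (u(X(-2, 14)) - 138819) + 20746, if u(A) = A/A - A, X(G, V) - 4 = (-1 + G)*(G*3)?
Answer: -118094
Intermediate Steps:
X(G, V) = 4 + 3*G*(-1 + G) (X(G, V) = 4 + (-1 + G)*(G*3) = 4 + (-1 + G)*(3*G) = 4 + 3*G*(-1 + G))
u(A) = 1 - A
(u(X(-2, 14)) - 138819) + 20746 = ((1 - (4 - 3*(-2) + 3*(-2)**2)) - 138819) + 20746 = ((1 - (4 + 6 + 3*4)) - 138819) + 20746 = ((1 - (4 + 6 + 12)) - 138819) + 20746 = ((1 - 1*22) - 138819) + 20746 = ((1 - 22) - 138819) + 20746 = (-21 - 138819) + 20746 = -138840 + 20746 = -118094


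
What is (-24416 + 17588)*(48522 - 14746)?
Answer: -230622528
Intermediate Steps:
(-24416 + 17588)*(48522 - 14746) = -6828*33776 = -230622528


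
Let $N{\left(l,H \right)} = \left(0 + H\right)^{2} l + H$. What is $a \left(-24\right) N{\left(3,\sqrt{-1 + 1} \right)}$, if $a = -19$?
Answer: $0$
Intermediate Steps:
$N{\left(l,H \right)} = H + l H^{2}$ ($N{\left(l,H \right)} = H^{2} l + H = l H^{2} + H = H + l H^{2}$)
$a \left(-24\right) N{\left(3,\sqrt{-1 + 1} \right)} = \left(-19\right) \left(-24\right) \sqrt{-1 + 1} \left(1 + \sqrt{-1 + 1} \cdot 3\right) = 456 \sqrt{0} \left(1 + \sqrt{0} \cdot 3\right) = 456 \cdot 0 \left(1 + 0 \cdot 3\right) = 456 \cdot 0 \left(1 + 0\right) = 456 \cdot 0 \cdot 1 = 456 \cdot 0 = 0$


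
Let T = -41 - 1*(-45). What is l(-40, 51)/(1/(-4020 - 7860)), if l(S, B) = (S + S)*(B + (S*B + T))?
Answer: -1886544000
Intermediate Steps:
T = 4 (T = -41 + 45 = 4)
l(S, B) = 2*S*(4 + B + B*S) (l(S, B) = (S + S)*(B + (S*B + 4)) = (2*S)*(B + (B*S + 4)) = (2*S)*(B + (4 + B*S)) = (2*S)*(4 + B + B*S) = 2*S*(4 + B + B*S))
l(-40, 51)/(1/(-4020 - 7860)) = (2*(-40)*(4 + 51 + 51*(-40)))/(1/(-4020 - 7860)) = (2*(-40)*(4 + 51 - 2040))/(1/(-11880)) = (2*(-40)*(-1985))/(-1/11880) = 158800*(-11880) = -1886544000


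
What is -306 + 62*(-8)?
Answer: -802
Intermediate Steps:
-306 + 62*(-8) = -306 - 496 = -802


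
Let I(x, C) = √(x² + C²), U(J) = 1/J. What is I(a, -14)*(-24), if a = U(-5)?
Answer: -312*√29/5 ≈ -336.03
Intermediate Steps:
a = -⅕ (a = 1/(-5) = -⅕ ≈ -0.20000)
I(x, C) = √(C² + x²)
I(a, -14)*(-24) = √((-14)² + (-⅕)²)*(-24) = √(196 + 1/25)*(-24) = √(4901/25)*(-24) = (13*√29/5)*(-24) = -312*√29/5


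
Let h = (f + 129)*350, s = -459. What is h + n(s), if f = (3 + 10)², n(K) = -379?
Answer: 103921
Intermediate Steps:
f = 169 (f = 13² = 169)
h = 104300 (h = (169 + 129)*350 = 298*350 = 104300)
h + n(s) = 104300 - 379 = 103921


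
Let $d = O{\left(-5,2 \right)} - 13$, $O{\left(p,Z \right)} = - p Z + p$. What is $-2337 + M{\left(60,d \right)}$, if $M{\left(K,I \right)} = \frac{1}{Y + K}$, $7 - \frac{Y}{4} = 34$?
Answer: $- \frac{112177}{48} \approx -2337.0$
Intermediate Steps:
$O{\left(p,Z \right)} = p - Z p$ ($O{\left(p,Z \right)} = - Z p + p = p - Z p$)
$Y = -108$ ($Y = 28 - 136 = -108$)
$d = -8$ ($d = - 5 \left(1 - 2\right) - 13 = \left(-5\right) \left(-1\right) - 13 = 5 - 13 = -8$)
$M{\left(K,I \right)} = \frac{1}{-108 + K}$
$-2337 + M{\left(60,d \right)} = -2337 + \frac{1}{-108 + 60} = -2337 + \frac{1}{-48} = -2337 - \frac{1}{48} = - \frac{112177}{48}$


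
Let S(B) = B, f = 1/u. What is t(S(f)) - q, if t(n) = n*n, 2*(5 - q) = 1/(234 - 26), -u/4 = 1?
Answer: -2053/416 ≈ -4.9351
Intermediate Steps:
u = -4 (u = -4*1 = -4)
f = -¼ (f = 1/(-4) = -¼ ≈ -0.25000)
q = 2079/416 (q = 5 - 1/(2*(234 - 26)) = 5 - ½/208 = 5 - ½*1/208 = 5 - 1/416 = 2079/416 ≈ 4.9976)
t(n) = n²
t(S(f)) - q = (-¼)² - 1*2079/416 = 1/16 - 2079/416 = -2053/416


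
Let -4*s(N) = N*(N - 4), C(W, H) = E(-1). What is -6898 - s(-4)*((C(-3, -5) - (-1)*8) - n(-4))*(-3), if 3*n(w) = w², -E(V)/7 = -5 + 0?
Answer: -7802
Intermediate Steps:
E(V) = 35 (E(V) = -7*(-5 + 0) = -7*(-5) = 35)
C(W, H) = 35
s(N) = -N*(-4 + N)/4 (s(N) = -N*(N - 4)/4 = -N*(-4 + N)/4)
n(w) = w²/3
-6898 - s(-4)*((C(-3, -5) - (-1)*8) - n(-4))*(-3) = -6898 - ((¼)*(-4)*(4 - 1*(-4)))*((35 - (-1)*8) - (-4)²/3)*(-3) = -6898 - ((¼)*(-4)*(4 + 4))*((35 - 1*(-8)) - 16/3)*(-3) = -6898 - ((¼)*(-4)*8)*((35 + 8) - 1*16/3)*(-3) = -6898 - (-8*(43 - 16/3))*(-3) = -6898 - (-8*113/3)*(-3) = -6898 - (-904)*(-3)/3 = -6898 - 1*904 = -6898 - 904 = -7802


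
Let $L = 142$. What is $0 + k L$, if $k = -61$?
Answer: $-8662$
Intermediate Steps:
$0 + k L = 0 - 8662 = -8662$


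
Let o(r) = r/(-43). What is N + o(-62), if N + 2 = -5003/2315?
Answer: -270689/99545 ≈ -2.7193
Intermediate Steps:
N = -9633/2315 (N = -2 - 5003/2315 = -9633/2315 ≈ -4.1611)
o(r) = -r/43 (o(r) = r*(-1/43) = -r/43)
N + o(-62) = -9633/2315 - 1/43*(-62) = -9633/2315 + 62/43 = -270689/99545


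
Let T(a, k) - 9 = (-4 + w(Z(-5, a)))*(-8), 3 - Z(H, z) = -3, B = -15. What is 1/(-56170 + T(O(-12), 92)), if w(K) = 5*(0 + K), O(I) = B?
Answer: -1/56369 ≈ -1.7740e-5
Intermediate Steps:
O(I) = -15
Z(H, z) = 6 (Z(H, z) = 3 - 1*(-3) = 3 + 3 = 6)
w(K) = 5*K
T(a, k) = -199 (T(a, k) = 9 + (-4 + 5*6)*(-8) = 9 + (-4 + 30)*(-8) = 9 + 26*(-8) = 9 - 208 = -199)
1/(-56170 + T(O(-12), 92)) = 1/(-56170 - 199) = 1/(-56369) = -1/56369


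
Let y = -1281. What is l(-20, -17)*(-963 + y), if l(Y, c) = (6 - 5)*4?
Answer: -8976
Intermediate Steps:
l(Y, c) = 4 (l(Y, c) = 1*4 = 4)
l(-20, -17)*(-963 + y) = 4*(-963 - 1281) = 4*(-2244) = -8976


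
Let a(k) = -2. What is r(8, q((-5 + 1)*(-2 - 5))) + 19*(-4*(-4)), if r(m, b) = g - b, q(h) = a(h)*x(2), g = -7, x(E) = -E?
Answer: 293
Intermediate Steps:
q(h) = 4 (q(h) = -(-2)*2 = -2*(-2) = 4)
r(m, b) = -7 - b
r(8, q((-5 + 1)*(-2 - 5))) + 19*(-4*(-4)) = (-7 - 1*4) + 19*(-4*(-4)) = (-7 - 4) + 19*16 = -11 + 304 = 293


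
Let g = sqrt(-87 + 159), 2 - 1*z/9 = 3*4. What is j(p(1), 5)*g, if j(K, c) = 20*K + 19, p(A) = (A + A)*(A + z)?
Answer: -21246*sqrt(2) ≈ -30046.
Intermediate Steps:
z = -90 (z = 18 - 27*4 = 18 - 9*12 = 18 - 108 = -90)
p(A) = 2*A*(-90 + A) (p(A) = (A + A)*(A - 90) = (2*A)*(-90 + A) = 2*A*(-90 + A))
g = 6*sqrt(2) (g = sqrt(72) = 6*sqrt(2) ≈ 8.4853)
j(K, c) = 19 + 20*K
j(p(1), 5)*g = (19 + 20*(2*1*(-90 + 1)))*(6*sqrt(2)) = (19 + 20*(2*1*(-89)))*(6*sqrt(2)) = (19 + 20*(-178))*(6*sqrt(2)) = (19 - 3560)*(6*sqrt(2)) = -21246*sqrt(2)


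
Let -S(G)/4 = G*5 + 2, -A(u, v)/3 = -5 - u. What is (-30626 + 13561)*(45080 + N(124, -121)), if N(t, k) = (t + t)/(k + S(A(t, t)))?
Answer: -6053540351680/7869 ≈ -7.6929e+8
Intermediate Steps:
A(u, v) = 15 + 3*u (A(u, v) = -3*(-5 - u) = 15 + 3*u)
S(G) = -8 - 20*G (S(G) = -4*(G*5 + 2) = -4*(5*G + 2) = -4*(2 + 5*G) = -8 - 20*G)
N(t, k) = 2*t/(-308 + k - 60*t) (N(t, k) = (t + t)/(k + (-8 - 20*(15 + 3*t))) = (2*t)/(k + (-8 + (-300 - 60*t))) = (2*t)/(k + (-308 - 60*t)) = (2*t)/(-308 + k - 60*t) = 2*t/(-308 + k - 60*t))
(-30626 + 13561)*(45080 + N(124, -121)) = (-30626 + 13561)*(45080 - 2*124/(308 - 1*(-121) + 60*124)) = -17065*(45080 - 2*124/(308 + 121 + 7440)) = -17065*(45080 - 2*124/7869) = -17065*(45080 - 2*124*1/7869) = -17065*(45080 - 248/7869) = -17065*354734272/7869 = -6053540351680/7869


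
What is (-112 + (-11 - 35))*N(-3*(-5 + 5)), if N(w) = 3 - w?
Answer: -474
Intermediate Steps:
(-112 + (-11 - 35))*N(-3*(-5 + 5)) = (-112 + (-11 - 35))*(3 - (-3)*(-5 + 5)) = (-112 - 46)*(3 - (-3)*0) = -158*(3 - 1*0) = -158*(3 + 0) = -158*3 = -474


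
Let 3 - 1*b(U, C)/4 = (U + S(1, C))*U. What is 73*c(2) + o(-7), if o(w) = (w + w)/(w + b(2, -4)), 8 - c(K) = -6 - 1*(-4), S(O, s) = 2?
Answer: 19724/27 ≈ 730.52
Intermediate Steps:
b(U, C) = 12 - 4*U*(2 + U) (b(U, C) = 12 - 4*(U + 2)*U = 12 - 4*(2 + U)*U = 12 - 4*U*(2 + U))
c(K) = 10 (c(K) = 8 - (-6 - 1*(-4)) = 8 - (-6 + 4) = 8 - 1*(-2) = 8 + 2 = 10)
o(w) = 2*w/(-20 + w) (o(w) = (w + w)/(w + (12 - 8*2 - 4*2²)) = (2*w)/(w + (12 - 16 - 4*4)) = (2*w)/(w + (12 - 16 - 16)) = (2*w)/(w - 20) = (2*w)/(-20 + w) = 2*w/(-20 + w))
73*c(2) + o(-7) = 73*10 + 2*(-7)/(-20 - 7) = 730 + 2*(-7)/(-27) = 730 + 2*(-7)*(-1/27) = 730 + 14/27 = 19724/27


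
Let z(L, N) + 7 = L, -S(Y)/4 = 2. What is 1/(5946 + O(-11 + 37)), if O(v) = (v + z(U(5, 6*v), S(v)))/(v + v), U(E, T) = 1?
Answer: 13/77303 ≈ 0.00016817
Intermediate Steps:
S(Y) = -8 (S(Y) = -4*2 = -8)
z(L, N) = -7 + L
O(v) = (-6 + v)/(2*v) (O(v) = (v + (-7 + 1))/(v + v) = (v - 6)/((2*v)) = (-6 + v)*(1/(2*v)) = (-6 + v)/(2*v))
1/(5946 + O(-11 + 37)) = 1/(5946 + (-6 + (-11 + 37))/(2*(-11 + 37))) = 1/(5946 + (½)*(-6 + 26)/26) = 1/(5946 + (½)*(1/26)*20) = 1/(5946 + 5/13) = 1/(77303/13) = 13/77303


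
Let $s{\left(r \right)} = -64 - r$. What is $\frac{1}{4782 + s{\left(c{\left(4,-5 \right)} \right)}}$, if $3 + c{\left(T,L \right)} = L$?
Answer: $\frac{1}{4726} \approx 0.0002116$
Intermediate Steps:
$c{\left(T,L \right)} = -3 + L$
$\frac{1}{4782 + s{\left(c{\left(4,-5 \right)} \right)}} = \frac{1}{4782 - 56} = \frac{1}{4726}$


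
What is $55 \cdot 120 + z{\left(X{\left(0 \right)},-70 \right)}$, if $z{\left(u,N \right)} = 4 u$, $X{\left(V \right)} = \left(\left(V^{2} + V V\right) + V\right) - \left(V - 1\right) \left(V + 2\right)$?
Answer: $6608$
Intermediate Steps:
$X{\left(V \right)} = V + 2 V^{2} - \left(-1 + V\right) \left(2 + V\right)$ ($X{\left(V \right)} = \left(\left(V^{2} + V^{2}\right) + V\right) - \left(-1 + V\right) \left(2 + V\right) = \left(2 V^{2} + V\right) - \left(-1 + V\right) \left(2 + V\right) = \left(V + 2 V^{2}\right) - \left(-1 + V\right) \left(2 + V\right) = V + 2 V^{2} - \left(-1 + V\right) \left(2 + V\right)$)
$55 \cdot 120 + z{\left(X{\left(0 \right)},-70 \right)} = 55 \cdot 120 + 4 \left(2 + 0^{2}\right) = 6600 + 4 \left(2 + 0\right) = 6600 + 4 \cdot 2 = 6600 + 8 = 6608$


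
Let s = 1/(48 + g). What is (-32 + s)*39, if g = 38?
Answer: -107289/86 ≈ -1247.5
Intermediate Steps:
s = 1/86 (s = 1/(48 + 38) = 1/86 ≈ 0.011628)
(-32 + s)*39 = (-32 + 1/86)*39 = -2751/86*39 = -107289/86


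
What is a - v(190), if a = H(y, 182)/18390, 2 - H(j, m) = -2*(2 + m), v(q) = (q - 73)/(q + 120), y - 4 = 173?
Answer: -203693/570090 ≈ -0.35730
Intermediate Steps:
y = 177 (y = 4 + 173 = 177)
v(q) = (-73 + q)/(120 + q)
H(j, m) = 6 + 2*m (H(j, m) = 2 - (-2)*(2 + m) = 2 - (-4 - 2*m) = 2 + (4 + 2*m) = 6 + 2*m)
a = 37/1839 (a = (6 + 2*182)/18390 = (6 + 364)*(1/18390) = 370*(1/18390) = 37/1839 ≈ 0.020120)
a - v(190) = 37/1839 - (-73 + 190)/(120 + 190) = 37/1839 - 117/310 = -203693/570090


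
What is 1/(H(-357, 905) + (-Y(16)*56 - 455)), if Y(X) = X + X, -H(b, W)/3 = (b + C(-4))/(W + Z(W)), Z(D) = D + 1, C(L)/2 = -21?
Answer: -1811/4068120 ≈ -0.00044517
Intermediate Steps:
C(L) = -42 (C(L) = 2*(-21) = -42)
Z(D) = 1 + D
H(b, W) = -3*(-42 + b)/(1 + 2*W) (H(b, W) = -3*(b - 42)/(W + (1 + W)) = -3*(-42 + b)/(1 + 2*W))
Y(X) = 2*X
1/(H(-357, 905) + (-Y(16)*56 - 455)) = 1/(3*(42 - 1*(-357))/(1 + 2*905) + (-2*16*56 - 455)) = 1/(3*(42 + 357)/(1 + 1810) + (-1*32*56 - 455)) = 1/(3*399/1811 + (-32*56 - 455)) = 1/(3*(1/1811)*399 + (-1792 - 455)) = 1/(1197/1811 - 2247) = 1/(-4068120/1811) = -1811/4068120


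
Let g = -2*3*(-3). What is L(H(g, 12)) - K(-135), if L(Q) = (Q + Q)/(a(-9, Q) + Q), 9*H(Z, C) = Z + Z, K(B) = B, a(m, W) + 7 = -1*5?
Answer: 134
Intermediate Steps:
a(m, W) = -12 (a(m, W) = -7 - 1*5 = -7 - 5 = -12)
g = 18 (g = -6*(-3) = 18)
H(Z, C) = 2*Z/9 (H(Z, C) = (Z + Z)/9 = (2*Z)/9 = 2*Z/9)
L(Q) = 2*Q/(-12 + Q) (L(Q) = (Q + Q)/(-12 + Q) = (2*Q)/(-12 + Q) = 2*Q/(-12 + Q))
L(H(g, 12)) - K(-135) = 2*((2/9)*18)/(-12 + (2/9)*18) - 1*(-135) = 2*4/(-12 + 4) + 135 = 2*4/(-8) + 135 = 2*4*(-1/8) + 135 = -1 + 135 = 134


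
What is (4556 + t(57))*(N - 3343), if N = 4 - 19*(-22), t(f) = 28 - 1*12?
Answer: -13354812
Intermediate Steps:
t(f) = 16 (t(f) = 28 - 12 = 16)
N = 422 (N = 4 + 418 = 422)
(4556 + t(57))*(N - 3343) = (4556 + 16)*(422 - 3343) = 4572*(-2921) = -13354812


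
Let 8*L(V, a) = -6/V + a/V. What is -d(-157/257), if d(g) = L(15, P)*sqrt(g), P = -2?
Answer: I*sqrt(40349)/3855 ≈ 0.052106*I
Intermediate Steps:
L(V, a) = -3/(4*V) + a/(8*V) (L(V, a) = (-6/V + a/V)/8 = -3/(4*V) + a/(8*V))
d(g) = -sqrt(g)/15 (d(g) = ((1/8)*(-6 - 2)/15)*sqrt(g) = ((1/8)*(1/15)*(-8))*sqrt(g) = -sqrt(g)/15)
-d(-157/257) = -(-1)*sqrt(-157/257)/15 = -(-1)*I*sqrt(40349)/257/15 = -(-1)*I*sqrt(40349)/3855 = I*sqrt(40349)/3855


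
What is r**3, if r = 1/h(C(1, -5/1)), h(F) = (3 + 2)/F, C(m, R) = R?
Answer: -1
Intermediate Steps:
h(F) = 5/F
r = -1 (r = 1/(5/((-5/1))) = 1/(5/((-5*1))) = 1/(5/(-5)) = 1/(5*(-1/5)) = 1/(-1) = -1)
r**3 = (-1)**3 = -1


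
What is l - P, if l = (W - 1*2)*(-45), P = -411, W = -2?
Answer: 591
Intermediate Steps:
l = 180 (l = (-2 - 1*2)*(-45) = (-2 - 2)*(-45) = -4*(-45) = 180)
l - P = 180 - 1*(-411) = 180 + 411 = 591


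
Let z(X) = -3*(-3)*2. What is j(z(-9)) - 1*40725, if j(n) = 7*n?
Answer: -40599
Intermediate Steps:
z(X) = 18 (z(X) = 9*2 = 18)
j(z(-9)) - 1*40725 = 7*18 - 1*40725 = 126 - 40725 = -40599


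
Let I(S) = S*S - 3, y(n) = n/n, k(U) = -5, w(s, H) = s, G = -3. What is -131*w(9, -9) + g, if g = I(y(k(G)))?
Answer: -1181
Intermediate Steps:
y(n) = 1
I(S) = -3 + S**2 (I(S) = S**2 - 3 = -3 + S**2)
g = -2 (g = -3 + 1**2 = -3 + 1 = -2)
-131*w(9, -9) + g = -131*9 - 2 = -1179 - 2 = -1181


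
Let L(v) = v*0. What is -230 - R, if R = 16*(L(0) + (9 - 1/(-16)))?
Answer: -375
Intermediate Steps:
L(v) = 0
R = 145 (R = 16*(0 + (9 - 1/(-16))) = 16*(0 + (9 - 1*(-1/16))) = 16*(0 + (9 + 1/16)) = 16*(0 + 145/16) = 16*(145/16) = 145)
-230 - R = -230 - 1*145 = -230 - 145 = -375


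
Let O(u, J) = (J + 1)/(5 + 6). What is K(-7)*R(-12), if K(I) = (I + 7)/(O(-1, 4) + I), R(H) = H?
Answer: 0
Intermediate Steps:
O(u, J) = 1/11 + J/11 (O(u, J) = (1 + J)/11 = (1 + J)*(1/11) = 1/11 + J/11)
K(I) = (7 + I)/(5/11 + I) (K(I) = (I + 7)/((1/11 + (1/11)*4) + I) = (7 + I)/((1/11 + 4/11) + I) = (7 + I)/(5/11 + I))
K(-7)*R(-12) = (11*(7 - 7)/(5 + 11*(-7)))*(-12) = (11*0/(5 - 77))*(-12) = (11*0/(-72))*(-12) = (11*(-1/72)*0)*(-12) = 0*(-12) = 0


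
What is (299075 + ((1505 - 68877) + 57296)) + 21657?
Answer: 310656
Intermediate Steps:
(299075 + ((1505 - 68877) + 57296)) + 21657 = (299075 + (-67372 + 57296)) + 21657 = (299075 - 10076) + 21657 = 288999 + 21657 = 310656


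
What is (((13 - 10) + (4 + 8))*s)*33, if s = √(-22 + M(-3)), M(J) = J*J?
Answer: 495*I*√13 ≈ 1784.7*I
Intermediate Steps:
M(J) = J²
s = I*√13 (s = √(-22 + (-3)²) = √(-22 + 9) = √(-13) = I*√13 ≈ 3.6056*I)
(((13 - 10) + (4 + 8))*s)*33 = (((13 - 10) + (4 + 8))*(I*√13))*33 = ((3 + 12)*(I*√13))*33 = (15*(I*√13))*33 = (15*I*√13)*33 = 495*I*√13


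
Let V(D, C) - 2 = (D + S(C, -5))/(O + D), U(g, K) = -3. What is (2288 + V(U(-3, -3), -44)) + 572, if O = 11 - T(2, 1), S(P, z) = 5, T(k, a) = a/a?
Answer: 20036/7 ≈ 2862.3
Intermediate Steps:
T(k, a) = 1
O = 10 (O = 11 - 1*1 = 11 - 1 = 10)
V(D, C) = 2 + (5 + D)/(10 + D) (V(D, C) = 2 + (D + 5)/(10 + D) = 2 + (5 + D)/(10 + D))
(2288 + V(U(-3, -3), -44)) + 572 = (2288 + (25 + 3*(-3))/(10 - 3)) + 572 = (2288 + (25 - 9)/7) + 572 = (2288 + (⅐)*16) + 572 = (2288 + 16/7) + 572 = 16032/7 + 572 = 20036/7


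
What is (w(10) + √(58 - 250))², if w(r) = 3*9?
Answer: 537 + 432*I*√3 ≈ 537.0 + 748.25*I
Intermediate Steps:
w(r) = 27
(w(10) + √(58 - 250))² = (27 + √(58 - 250))² = (27 + √(-192))² = (27 + 8*I*√3)²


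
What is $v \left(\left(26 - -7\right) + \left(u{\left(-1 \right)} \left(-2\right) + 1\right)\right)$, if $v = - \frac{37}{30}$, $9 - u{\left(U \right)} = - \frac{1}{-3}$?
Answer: $- \frac{185}{9} \approx -20.556$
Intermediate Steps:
$u{\left(U \right)} = \frac{26}{3}$ ($u{\left(U \right)} = 9 - - \frac{1}{-3} = 9 - \left(-1\right) \left(- \frac{1}{3}\right) = 9 - \frac{1}{3} = \frac{26}{3}$)
$v = - \frac{37}{30}$ ($v = \left(-37\right) \frac{1}{30} = - \frac{37}{30} \approx -1.2333$)
$v \left(\left(26 - -7\right) + \left(u{\left(-1 \right)} \left(-2\right) + 1\right)\right) = - \frac{37 \left(\left(26 - -7\right) + \left(\frac{26}{3} \left(-2\right) + 1\right)\right)}{30} = - \frac{37 \left(\left(26 + 7\right) + \left(- \frac{52}{3} + 1\right)\right)}{30} = - \frac{37 \left(33 - \frac{49}{3}\right)}{30} = \left(- \frac{37}{30}\right) \frac{50}{3} = - \frac{185}{9}$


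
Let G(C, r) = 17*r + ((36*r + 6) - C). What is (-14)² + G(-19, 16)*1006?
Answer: 878434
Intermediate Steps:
G(C, r) = 6 - C + 53*r (G(C, r) = 17*r + ((6 + 36*r) - C) = 17*r + (6 - C + 36*r) = 6 - C + 53*r)
(-14)² + G(-19, 16)*1006 = (-14)² + (6 - 1*(-19) + 53*16)*1006 = 196 + (6 + 19 + 848)*1006 = 196 + 873*1006 = 196 + 878238 = 878434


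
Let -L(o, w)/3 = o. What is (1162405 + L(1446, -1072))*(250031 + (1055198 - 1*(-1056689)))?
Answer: 2735259292506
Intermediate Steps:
L(o, w) = -3*o
(1162405 + L(1446, -1072))*(250031 + (1055198 - 1*(-1056689))) = (1162405 - 3*1446)*(250031 + (1055198 - 1*(-1056689))) = (1162405 - 4338)*(250031 + (1055198 + 1056689)) = 1158067*(250031 + 2111887) = 1158067*2361918 = 2735259292506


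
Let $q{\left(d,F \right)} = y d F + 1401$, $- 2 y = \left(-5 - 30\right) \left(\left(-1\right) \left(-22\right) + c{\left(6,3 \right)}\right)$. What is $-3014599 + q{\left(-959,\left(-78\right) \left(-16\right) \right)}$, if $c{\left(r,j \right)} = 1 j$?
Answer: $-526627198$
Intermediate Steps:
$c{\left(r,j \right)} = j$
$y = \frac{875}{2}$ ($y = - \frac{\left(-5 - 30\right) \left(\left(-1\right) \left(-22\right) + 3\right)}{2} = - \frac{\left(-5 - 30\right) \left(22 + 3\right)}{2} = - \frac{\left(-35\right) 25}{2} = \left(- \frac{1}{2}\right) \left(-875\right) = \frac{875}{2} \approx 437.5$)
$q{\left(d,F \right)} = 1401 + \frac{875 F d}{2}$ ($q{\left(d,F \right)} = \frac{875 d}{2} F + 1401 = \frac{875 F d}{2} + 1401 = 1401 + \frac{875 F d}{2}$)
$-3014599 + q{\left(-959,\left(-78\right) \left(-16\right) \right)} = -3014599 + \left(1401 + \frac{875}{2} \left(\left(-78\right) \left(-16\right)\right) \left(-959\right)\right) = -3014599 + \left(1401 + \frac{875}{2} \cdot 1248 \left(-959\right)\right) = -3014599 + \left(1401 - 523614000\right) = -3014599 - 523612599 = -526627198$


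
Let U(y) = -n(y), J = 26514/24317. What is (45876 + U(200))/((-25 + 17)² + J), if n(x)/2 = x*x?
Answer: -414896654/791401 ≈ -524.26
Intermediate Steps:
J = 26514/24317 (J = 26514*(1/24317) = 26514/24317 ≈ 1.0903)
n(x) = 2*x² (n(x) = 2*(x*x) = 2*x²)
U(y) = -2*y²
(45876 + U(200))/((-25 + 17)² + J) = (45876 - 2*200²)/((-25 + 17)² + 26514/24317) = (45876 - 2*40000)/((-8)² + 26514/24317) = (45876 - 80000)/(64 + 26514/24317) = -34124/1582802/24317 = -34124*24317/1582802 = -414896654/791401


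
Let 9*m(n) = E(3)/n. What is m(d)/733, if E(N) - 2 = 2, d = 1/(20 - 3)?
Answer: 68/6597 ≈ 0.010308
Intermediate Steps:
d = 1/17 ≈ 0.058824
E(N) = 4 (E(N) = 2 + 2 = 4)
m(n) = 4/(9*n) (m(n) = (4/n)/9 = 4/(9*n))
m(d)/733 = (4/(9*(1/17)))/733 = ((4/9)*17)*(1/733) = (68/9)*(1/733) = 68/6597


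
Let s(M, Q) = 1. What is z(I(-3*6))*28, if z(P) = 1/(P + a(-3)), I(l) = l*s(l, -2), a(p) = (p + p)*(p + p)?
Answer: 14/9 ≈ 1.5556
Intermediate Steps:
a(p) = 4*p**2 (a(p) = (2*p)*(2*p) = 4*p**2)
I(l) = l (I(l) = l*1 = l)
z(P) = 1/(36 + P) (z(P) = 1/(P + 4*(-3)**2) = 1/(P + 4*9) = 1/(P + 36) = 1/(36 + P))
z(I(-3*6))*28 = 28/(36 - 3*6) = 28/(36 - 18) = 28/18 = (1/18)*28 = 14/9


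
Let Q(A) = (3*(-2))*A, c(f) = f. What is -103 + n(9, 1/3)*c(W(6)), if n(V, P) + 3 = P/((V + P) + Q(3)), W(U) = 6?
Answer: -1576/13 ≈ -121.23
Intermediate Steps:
Q(A) = -6*A
n(V, P) = -3 + P/(-18 + P + V) (n(V, P) = -3 + P/((V + P) - 6*3) = -3 + P/((P + V) - 18) = -3 + P/(-18 + P + V))
-103 + n(9, 1/3)*c(W(6)) = -103 + ((54 - 3*9 - 2/3)/(-18 + 1/3 + 9))*6 = -103 + ((54 - 27 - 2*⅓)/(-18 + ⅓ + 9))*6 = -103 + ((54 - 27 - ⅔)/(-26/3))*6 = -103 - 3/26*79/3*6 = -103 - 79/26*6 = -103 - 237/13 = -1576/13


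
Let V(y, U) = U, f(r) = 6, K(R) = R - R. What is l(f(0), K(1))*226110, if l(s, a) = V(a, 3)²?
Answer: 2034990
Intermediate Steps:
K(R) = 0
l(s, a) = 9 (l(s, a) = 3² = 9)
l(f(0), K(1))*226110 = 9*226110 = 2034990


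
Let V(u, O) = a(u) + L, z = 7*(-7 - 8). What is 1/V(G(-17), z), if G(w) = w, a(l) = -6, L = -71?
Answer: -1/77 ≈ -0.012987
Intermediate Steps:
z = -105 (z = 7*(-15) = -105)
V(u, O) = -77 (V(u, O) = -6 - 71 = -77)
1/V(G(-17), z) = 1/(-77) = -1/77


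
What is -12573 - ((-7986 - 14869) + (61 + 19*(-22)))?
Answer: 10639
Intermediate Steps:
-12573 - ((-7986 - 14869) + (61 + 19*(-22))) = -12573 - (-22855 + (61 - 418)) = -12573 - (-22855 - 357) = -12573 - 1*(-23212) = -12573 + 23212 = 10639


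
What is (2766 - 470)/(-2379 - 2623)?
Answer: -28/61 ≈ -0.45902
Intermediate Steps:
(2766 - 470)/(-2379 - 2623) = 2296/(-5002) = 2296*(-1/5002) = -28/61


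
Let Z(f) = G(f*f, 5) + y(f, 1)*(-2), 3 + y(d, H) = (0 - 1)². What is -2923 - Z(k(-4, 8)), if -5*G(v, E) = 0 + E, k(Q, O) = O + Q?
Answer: -2926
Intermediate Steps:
y(d, H) = -2 (y(d, H) = -3 + (0 - 1)² = -3 + (-1)² = -3 + 1 = -2)
G(v, E) = -E/5 (G(v, E) = -(0 + E)/5 = -E/5)
Z(f) = 3 (Z(f) = -⅕*5 - 2*(-2) = -1 + 4 = 3)
-2923 - Z(k(-4, 8)) = -2923 - 1*3 = -2923 - 3 = -2926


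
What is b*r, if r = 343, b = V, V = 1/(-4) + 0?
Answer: -343/4 ≈ -85.750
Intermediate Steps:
V = -1/4 (V = -1/4 + 0 = -1/4 ≈ -0.25000)
b = -1/4 ≈ -0.25000
b*r = -1/4*343 = -343/4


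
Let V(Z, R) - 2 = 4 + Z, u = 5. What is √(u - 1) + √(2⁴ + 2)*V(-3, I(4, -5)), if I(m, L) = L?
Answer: 2 + 9*√2 ≈ 14.728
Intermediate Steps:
V(Z, R) = 6 + Z (V(Z, R) = 2 + (4 + Z) = 6 + Z)
√(u - 1) + √(2⁴ + 2)*V(-3, I(4, -5)) = √(5 - 1) + √(2⁴ + 2)*(6 - 3) = √4 + √(16 + 2)*3 = 2 + √18*3 = 2 + (3*√2)*3 = 2 + 9*√2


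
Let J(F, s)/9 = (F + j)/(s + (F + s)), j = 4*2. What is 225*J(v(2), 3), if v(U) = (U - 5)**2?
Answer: 2295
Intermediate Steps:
v(U) = (-5 + U)**2
j = 8
J(F, s) = 9*(8 + F)/(F + 2*s) (J(F, s) = 9*((F + 8)/(s + (F + s))) = 9*((8 + F)/(F + 2*s)) = 9*(8 + F)/(F + 2*s))
225*J(v(2), 3) = 225*(9*(8 + (-5 + 2)**2)/((-5 + 2)**2 + 2*3)) = 225*(9*(8 + (-3)**2)/((-3)**2 + 6)) = 225*(9*(8 + 9)/(9 + 6)) = 225*(9*17/15) = 225*(9*(1/15)*17) = 225*(51/5) = 2295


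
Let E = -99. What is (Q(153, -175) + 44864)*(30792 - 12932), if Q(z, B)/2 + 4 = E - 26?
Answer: 796663160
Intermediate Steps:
Q(z, B) = -258 (Q(z, B) = -8 + 2*(-99 - 26) = -8 + 2*(-125) = -8 - 250 = -258)
(Q(153, -175) + 44864)*(30792 - 12932) = (-258 + 44864)*(30792 - 12932) = 44606*17860 = 796663160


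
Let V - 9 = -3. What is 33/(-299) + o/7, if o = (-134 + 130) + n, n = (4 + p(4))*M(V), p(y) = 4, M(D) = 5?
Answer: 10533/2093 ≈ 5.0325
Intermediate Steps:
V = 6 (V = 9 - 3 = 6)
n = 40 (n = (4 + 4)*5 = 8*5 = 40)
o = 36 (o = (-134 + 130) + 40 = -4 + 40 = 36)
33/(-299) + o/7 = 33/(-299) + 36/7 = 33*(-1/299) + 36*(1/7) = -33/299 + 36/7 = 10533/2093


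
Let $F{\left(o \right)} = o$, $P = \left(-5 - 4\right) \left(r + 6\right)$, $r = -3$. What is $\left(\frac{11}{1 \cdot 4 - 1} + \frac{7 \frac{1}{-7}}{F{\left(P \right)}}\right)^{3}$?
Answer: $\frac{1000000}{19683} \approx 50.805$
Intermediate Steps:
$P = -27$ ($P = \left(-5 - 4\right) \left(-3 + 6\right) = \left(-9\right) 3 = -27$)
$\left(\frac{11}{1 \cdot 4 - 1} + \frac{7 \frac{1}{-7}}{F{\left(P \right)}}\right)^{3} = \left(\frac{11}{1 \cdot 4 - 1} + \frac{7 \frac{1}{-7}}{-27}\right)^{3} = \left(\frac{11}{4 - 1} + 7 \left(- \frac{1}{7}\right) \left(- \frac{1}{27}\right)\right)^{3} = \left(\frac{11}{3} - - \frac{1}{27}\right)^{3} = \left(11 \cdot \frac{1}{3} + \frac{1}{27}\right)^{3} = \left(\frac{11}{3} + \frac{1}{27}\right)^{3} = \left(\frac{100}{27}\right)^{3} = \frac{1000000}{19683}$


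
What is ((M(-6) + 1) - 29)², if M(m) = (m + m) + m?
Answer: 2116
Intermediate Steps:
M(m) = 3*m (M(m) = 2*m + m = 3*m)
((M(-6) + 1) - 29)² = ((3*(-6) + 1) - 29)² = ((-18 + 1) - 29)² = (-17 - 29)² = (-46)² = 2116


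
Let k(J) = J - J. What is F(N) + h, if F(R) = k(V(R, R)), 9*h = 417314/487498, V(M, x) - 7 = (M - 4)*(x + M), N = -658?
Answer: 208657/2193741 ≈ 0.095115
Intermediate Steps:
V(M, x) = 7 + (-4 + M)*(M + x) (V(M, x) = 7 + (M - 4)*(x + M) = 7 + (-4 + M)*(M + x))
k(J) = 0
h = 208657/2193741 (h = (417314/487498)/9 = (417314*(1/487498))/9 = (1/9)*(208657/243749) = 208657/2193741 ≈ 0.095115)
F(R) = 0
F(N) + h = 0 + 208657/2193741 = 208657/2193741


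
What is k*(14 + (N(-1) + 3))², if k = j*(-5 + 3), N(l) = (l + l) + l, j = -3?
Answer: 1176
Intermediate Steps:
N(l) = 3*l (N(l) = 2*l + l = 3*l)
k = 6 (k = -3*(-5 + 3) = -3*(-2) = 6)
k*(14 + (N(-1) + 3))² = 6*(14 + (3*(-1) + 3))² = 6*(14 + (-3 + 3))² = 6*(14 + 0)² = 6*14² = 6*196 = 1176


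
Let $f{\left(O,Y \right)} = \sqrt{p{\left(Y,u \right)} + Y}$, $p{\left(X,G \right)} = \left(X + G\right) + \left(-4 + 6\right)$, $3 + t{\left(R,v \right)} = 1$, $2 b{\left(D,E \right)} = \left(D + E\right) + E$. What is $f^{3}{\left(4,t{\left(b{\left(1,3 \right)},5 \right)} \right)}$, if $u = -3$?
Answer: $- 5 i \sqrt{5} \approx - 11.18 i$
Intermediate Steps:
$b{\left(D,E \right)} = E + \frac{D}{2}$ ($b{\left(D,E \right)} = \frac{\left(D + E\right) + E}{2} = \frac{D + 2 E}{2} = E + \frac{D}{2}$)
$t{\left(R,v \right)} = -2$ ($t{\left(R,v \right)} = -3 + 1 = -2$)
$p{\left(X,G \right)} = 2 + G + X$ ($p{\left(X,G \right)} = \left(G + X\right) + 2 = 2 + G + X$)
$f{\left(O,Y \right)} = \sqrt{-1 + 2 Y}$ ($f{\left(O,Y \right)} = \sqrt{\left(2 - 3 + Y\right) + Y} = \sqrt{\left(-1 + Y\right) + Y} = \sqrt{-1 + 2 Y}$)
$f^{3}{\left(4,t{\left(b{\left(1,3 \right)},5 \right)} \right)} = \left(\sqrt{-1 + 2 \left(-2\right)}\right)^{3} = \left(\sqrt{-1 - 4}\right)^{3} = \left(\sqrt{-5}\right)^{3} = \left(i \sqrt{5}\right)^{3} = - 5 i \sqrt{5}$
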